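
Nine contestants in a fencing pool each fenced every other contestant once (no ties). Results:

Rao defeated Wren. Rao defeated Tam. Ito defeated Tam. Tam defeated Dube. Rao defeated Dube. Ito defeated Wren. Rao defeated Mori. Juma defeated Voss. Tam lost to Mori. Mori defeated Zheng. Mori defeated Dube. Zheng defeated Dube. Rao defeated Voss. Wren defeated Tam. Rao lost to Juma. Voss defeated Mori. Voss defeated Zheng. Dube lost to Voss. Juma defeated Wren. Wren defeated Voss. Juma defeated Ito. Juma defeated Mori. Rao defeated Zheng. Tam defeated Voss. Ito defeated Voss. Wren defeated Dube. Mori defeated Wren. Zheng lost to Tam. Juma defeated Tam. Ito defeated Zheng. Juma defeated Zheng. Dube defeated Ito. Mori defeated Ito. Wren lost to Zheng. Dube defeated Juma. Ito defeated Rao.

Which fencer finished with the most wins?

Win totals: Tam 3, Wren 3, Mori 5, Zheng 2, Dube 2, Juma 7, Ito 5, Rao 6, Voss 3.
Juma leads with 7 wins (next highest: 6).

Juma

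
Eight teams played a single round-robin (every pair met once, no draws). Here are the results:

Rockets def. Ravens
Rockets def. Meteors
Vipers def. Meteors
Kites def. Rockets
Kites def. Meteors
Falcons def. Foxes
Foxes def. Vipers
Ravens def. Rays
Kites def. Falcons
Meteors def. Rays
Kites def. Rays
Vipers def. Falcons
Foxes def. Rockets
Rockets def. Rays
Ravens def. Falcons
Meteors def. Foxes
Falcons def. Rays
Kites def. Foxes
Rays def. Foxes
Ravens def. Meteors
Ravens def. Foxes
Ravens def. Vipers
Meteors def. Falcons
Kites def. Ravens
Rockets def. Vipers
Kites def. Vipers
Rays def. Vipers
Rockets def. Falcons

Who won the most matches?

Kites

Win totals: Ravens 5, Kites 7, Vipers 2, Falcons 2, Rays 2, Meteors 3, Foxes 2, Rockets 5.
Kites leads with 7 wins (next highest: 5).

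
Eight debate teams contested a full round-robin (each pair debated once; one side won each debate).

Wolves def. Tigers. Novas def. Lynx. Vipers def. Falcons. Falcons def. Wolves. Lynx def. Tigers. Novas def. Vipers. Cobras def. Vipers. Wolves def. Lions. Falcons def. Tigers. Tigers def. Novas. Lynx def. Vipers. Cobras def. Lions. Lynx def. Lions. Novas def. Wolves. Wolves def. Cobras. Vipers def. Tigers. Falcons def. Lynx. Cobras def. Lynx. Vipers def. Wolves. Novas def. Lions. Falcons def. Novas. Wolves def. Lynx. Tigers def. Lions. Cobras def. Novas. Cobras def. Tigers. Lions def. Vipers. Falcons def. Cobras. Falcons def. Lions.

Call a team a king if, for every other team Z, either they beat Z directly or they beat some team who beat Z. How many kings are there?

Falcons reaches everyone (king).
Lions cannot reach Cobras, Novas, Lynx in two steps.
Cobras reaches everyone (king).
Wolves cannot reach Falcons in two steps.
Tigers cannot reach Falcons, Cobras in two steps.
Vipers reaches everyone (king).
Novas reaches everyone (king).
Lynx cannot reach Cobras in two steps.
Kings: Falcons, Cobras, Vipers, Novas — 4.

4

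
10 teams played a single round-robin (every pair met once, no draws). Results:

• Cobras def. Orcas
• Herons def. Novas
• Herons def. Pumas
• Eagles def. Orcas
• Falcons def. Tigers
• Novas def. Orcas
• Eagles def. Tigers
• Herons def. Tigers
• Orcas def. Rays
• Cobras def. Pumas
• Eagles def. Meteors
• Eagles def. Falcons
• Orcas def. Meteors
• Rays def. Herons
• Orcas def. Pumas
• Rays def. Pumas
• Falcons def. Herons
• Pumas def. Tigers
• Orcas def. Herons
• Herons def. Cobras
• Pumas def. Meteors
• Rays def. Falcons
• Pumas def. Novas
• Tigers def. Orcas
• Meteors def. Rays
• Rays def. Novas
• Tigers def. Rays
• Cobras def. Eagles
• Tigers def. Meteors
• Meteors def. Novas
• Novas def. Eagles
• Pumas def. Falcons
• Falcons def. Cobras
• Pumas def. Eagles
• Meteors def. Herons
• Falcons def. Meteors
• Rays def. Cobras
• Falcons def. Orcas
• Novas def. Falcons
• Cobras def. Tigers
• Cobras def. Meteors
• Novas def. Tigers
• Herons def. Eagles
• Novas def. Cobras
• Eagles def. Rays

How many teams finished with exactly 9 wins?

0

Win totals: Tigers 3, Novas 5, Eagles 5, Rays 5, Orcas 4, Falcons 5, Pumas 5, Herons 5, Meteors 3, Cobras 5.
No team has exactly 9 wins.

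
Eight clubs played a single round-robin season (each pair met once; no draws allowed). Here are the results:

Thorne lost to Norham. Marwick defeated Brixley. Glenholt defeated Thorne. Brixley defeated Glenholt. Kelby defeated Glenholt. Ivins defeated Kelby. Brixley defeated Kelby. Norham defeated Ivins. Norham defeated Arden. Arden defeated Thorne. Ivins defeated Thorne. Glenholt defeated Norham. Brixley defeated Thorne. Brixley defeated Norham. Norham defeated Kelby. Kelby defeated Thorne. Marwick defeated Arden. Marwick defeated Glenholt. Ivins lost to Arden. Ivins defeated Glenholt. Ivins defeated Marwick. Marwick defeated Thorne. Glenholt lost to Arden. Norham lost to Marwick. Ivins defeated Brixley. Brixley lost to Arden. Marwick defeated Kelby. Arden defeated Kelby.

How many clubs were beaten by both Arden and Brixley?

Arden beat: Thorne, Ivins, Glenholt, Brixley, Kelby.
Brixley beat: Thorne, Norham, Glenholt, Kelby.
Both beat: Thorne, Glenholt, Kelby — 3.

3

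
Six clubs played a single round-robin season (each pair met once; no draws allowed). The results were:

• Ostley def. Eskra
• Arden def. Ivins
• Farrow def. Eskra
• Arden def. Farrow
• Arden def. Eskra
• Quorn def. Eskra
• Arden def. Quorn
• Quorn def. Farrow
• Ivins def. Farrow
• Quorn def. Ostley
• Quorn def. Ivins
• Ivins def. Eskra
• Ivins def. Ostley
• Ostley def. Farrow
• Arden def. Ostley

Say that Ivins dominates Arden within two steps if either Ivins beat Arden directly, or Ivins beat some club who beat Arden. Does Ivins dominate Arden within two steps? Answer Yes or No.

Ivins did not beat Arden directly.
Ivins beat Ostley, Eskra, Farrow, but each of them lost to Arden. No two-step path.

No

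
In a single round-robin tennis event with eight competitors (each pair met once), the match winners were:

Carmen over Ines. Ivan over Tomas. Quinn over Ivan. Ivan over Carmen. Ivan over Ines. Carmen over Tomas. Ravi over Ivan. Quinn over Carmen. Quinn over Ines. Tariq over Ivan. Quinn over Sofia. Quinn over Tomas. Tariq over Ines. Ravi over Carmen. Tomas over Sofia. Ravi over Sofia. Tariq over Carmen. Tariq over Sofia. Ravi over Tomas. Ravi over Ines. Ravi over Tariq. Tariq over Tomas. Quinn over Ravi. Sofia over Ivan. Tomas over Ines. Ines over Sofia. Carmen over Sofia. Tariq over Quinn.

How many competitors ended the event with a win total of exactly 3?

2

Win totals: Sofia 1, Ines 1, Tariq 6, Carmen 3, Quinn 6, Ivan 3, Tomas 2, Ravi 6.
Exactly 3: Carmen, Ivan — 2 competitors.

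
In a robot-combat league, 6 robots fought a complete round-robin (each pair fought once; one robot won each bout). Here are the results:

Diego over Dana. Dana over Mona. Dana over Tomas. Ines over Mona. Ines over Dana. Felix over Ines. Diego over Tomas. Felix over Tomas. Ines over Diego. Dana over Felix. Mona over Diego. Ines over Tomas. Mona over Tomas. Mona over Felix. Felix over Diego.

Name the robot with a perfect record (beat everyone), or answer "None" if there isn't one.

Highest win total is Ines with 4 (out of 5 possible).
Ines lost to Felix, so no robot went undefeated.

None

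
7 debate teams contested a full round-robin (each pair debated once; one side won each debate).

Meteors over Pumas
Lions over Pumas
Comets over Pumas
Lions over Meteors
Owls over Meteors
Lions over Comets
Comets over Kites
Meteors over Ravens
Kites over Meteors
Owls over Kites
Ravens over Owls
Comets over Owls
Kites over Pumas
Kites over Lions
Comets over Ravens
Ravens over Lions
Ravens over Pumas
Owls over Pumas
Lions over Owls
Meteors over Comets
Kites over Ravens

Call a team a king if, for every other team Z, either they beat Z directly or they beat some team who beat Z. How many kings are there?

Ravens reaches everyone (king).
Meteors reaches everyone (king).
Comets reaches everyone (king).
Pumas cannot reach Ravens, Meteors, Comets, Kites, Lions, Owls in two steps.
Kites reaches everyone (king).
Lions reaches everyone (king).
Owls reaches everyone (king).
Kings: Ravens, Meteors, Comets, Kites, Lions, Owls — 6.

6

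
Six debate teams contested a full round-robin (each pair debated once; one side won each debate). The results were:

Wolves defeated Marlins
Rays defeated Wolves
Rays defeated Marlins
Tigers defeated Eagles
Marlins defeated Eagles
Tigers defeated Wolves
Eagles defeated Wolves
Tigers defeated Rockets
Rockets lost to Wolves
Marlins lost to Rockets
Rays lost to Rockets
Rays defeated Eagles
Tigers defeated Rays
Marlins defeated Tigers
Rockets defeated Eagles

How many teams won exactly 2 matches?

2

Win totals: Rockets 3, Rays 3, Tigers 4, Marlins 2, Wolves 2, Eagles 1.
Exactly 2: Marlins, Wolves — 2 teams.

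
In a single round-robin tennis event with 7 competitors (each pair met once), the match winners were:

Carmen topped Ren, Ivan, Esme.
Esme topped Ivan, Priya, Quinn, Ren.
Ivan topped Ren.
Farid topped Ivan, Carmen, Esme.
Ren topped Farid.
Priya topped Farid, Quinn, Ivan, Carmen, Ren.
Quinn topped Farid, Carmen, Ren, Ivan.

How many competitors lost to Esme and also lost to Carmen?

2

Esme beat: Ren, Priya, Quinn, Ivan.
Carmen beat: Ren, Esme, Ivan.
Both beat: Ren, Ivan — 2.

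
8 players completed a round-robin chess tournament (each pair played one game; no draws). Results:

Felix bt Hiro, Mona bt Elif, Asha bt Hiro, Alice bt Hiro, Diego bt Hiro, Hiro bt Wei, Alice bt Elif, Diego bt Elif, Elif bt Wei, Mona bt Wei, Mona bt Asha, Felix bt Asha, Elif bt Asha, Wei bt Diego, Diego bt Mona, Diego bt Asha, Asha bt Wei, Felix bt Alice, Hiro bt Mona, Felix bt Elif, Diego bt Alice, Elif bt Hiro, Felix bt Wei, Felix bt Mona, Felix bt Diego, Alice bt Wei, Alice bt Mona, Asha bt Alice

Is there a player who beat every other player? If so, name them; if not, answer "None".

Felix

Felix has 7 wins out of 7 opponents — a perfect record.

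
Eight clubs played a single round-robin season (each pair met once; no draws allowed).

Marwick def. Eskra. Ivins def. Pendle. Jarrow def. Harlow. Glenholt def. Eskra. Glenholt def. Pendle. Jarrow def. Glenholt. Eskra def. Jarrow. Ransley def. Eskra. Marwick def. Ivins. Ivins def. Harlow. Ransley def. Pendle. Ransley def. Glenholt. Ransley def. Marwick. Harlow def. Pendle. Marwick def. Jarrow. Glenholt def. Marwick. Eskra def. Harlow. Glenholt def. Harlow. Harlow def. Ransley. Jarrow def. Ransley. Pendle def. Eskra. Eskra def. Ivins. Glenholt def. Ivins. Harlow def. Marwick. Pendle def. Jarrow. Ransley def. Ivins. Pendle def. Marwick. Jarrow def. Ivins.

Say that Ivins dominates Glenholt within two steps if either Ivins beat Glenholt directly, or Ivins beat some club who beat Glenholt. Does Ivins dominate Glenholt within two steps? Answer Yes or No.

Ivins did not beat Glenholt directly.
Ivins beat Harlow, Pendle, but each of them lost to Glenholt. No two-step path.

No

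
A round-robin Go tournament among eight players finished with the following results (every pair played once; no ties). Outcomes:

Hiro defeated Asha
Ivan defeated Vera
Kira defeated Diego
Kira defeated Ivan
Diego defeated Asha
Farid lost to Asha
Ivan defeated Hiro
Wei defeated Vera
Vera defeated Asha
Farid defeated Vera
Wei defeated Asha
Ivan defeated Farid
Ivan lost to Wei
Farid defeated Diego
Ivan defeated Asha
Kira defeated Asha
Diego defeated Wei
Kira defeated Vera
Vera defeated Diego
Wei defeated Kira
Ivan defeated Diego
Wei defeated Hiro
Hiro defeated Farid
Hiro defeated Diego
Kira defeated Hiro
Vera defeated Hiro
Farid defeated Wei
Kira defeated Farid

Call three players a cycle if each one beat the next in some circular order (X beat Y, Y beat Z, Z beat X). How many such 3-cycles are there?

Win totals: Hiro 3, Diego 2, Kira 6, Wei 5, Vera 3, Farid 3, Ivan 5, Asha 1.
A player with w wins dominates both others in C(w,2) triples; summing gives 3 + 1 + 15 + 10 + 3 + 3 + 10 + 0 = 45 transitive triples.
Total triples C(8,3) = 56, so cyclic triples = 56 − 45 = 11.

11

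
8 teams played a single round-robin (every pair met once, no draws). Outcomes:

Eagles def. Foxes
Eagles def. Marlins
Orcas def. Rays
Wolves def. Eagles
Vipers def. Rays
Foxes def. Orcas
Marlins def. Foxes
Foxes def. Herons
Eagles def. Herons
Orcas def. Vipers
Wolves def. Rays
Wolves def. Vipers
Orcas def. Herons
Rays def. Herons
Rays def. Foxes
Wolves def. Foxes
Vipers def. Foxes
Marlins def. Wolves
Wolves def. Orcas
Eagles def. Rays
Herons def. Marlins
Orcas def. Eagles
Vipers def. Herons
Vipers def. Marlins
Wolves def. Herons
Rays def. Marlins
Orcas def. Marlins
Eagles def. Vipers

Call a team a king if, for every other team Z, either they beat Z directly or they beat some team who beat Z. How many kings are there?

4

Eagles reaches everyone (king).
Marlins reaches everyone (king).
Wolves reaches everyone (king).
Rays cannot reach Eagles, Vipers in two steps.
Herons cannot reach Eagles, Rays, Orcas, Vipers in two steps.
Orcas reaches everyone (king).
Foxes cannot reach Wolves in two steps.
Vipers cannot reach Eagles in two steps.
Kings: Eagles, Marlins, Wolves, Orcas — 4.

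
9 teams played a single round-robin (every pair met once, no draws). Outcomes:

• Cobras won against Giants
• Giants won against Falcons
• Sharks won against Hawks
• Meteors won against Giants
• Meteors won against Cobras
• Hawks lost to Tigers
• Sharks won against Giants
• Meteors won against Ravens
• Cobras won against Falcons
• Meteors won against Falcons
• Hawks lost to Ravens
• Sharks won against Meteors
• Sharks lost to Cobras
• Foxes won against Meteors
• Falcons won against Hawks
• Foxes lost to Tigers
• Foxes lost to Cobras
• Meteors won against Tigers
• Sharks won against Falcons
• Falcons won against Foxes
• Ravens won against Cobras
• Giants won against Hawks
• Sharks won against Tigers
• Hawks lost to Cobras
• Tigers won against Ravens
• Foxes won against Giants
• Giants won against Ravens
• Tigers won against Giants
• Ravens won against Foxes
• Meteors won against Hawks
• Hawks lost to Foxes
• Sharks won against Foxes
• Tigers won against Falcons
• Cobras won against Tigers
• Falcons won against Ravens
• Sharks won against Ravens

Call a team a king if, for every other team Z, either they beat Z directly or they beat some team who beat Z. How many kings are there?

4

Falcons cannot reach Sharks, Tigers in two steps.
Cobras reaches everyone (king).
Giants cannot reach Meteors, Sharks, Tigers in two steps.
Meteors reaches everyone (king).
Sharks reaches everyone (king).
Hawks cannot reach Falcons, Cobras, Giants, Meteors, Sharks, Tigers, Foxes, Ravens in two steps.
Tigers cannot reach Sharks in two steps.
Foxes cannot reach Sharks in two steps.
Ravens reaches everyone (king).
Kings: Cobras, Meteors, Sharks, Ravens — 4.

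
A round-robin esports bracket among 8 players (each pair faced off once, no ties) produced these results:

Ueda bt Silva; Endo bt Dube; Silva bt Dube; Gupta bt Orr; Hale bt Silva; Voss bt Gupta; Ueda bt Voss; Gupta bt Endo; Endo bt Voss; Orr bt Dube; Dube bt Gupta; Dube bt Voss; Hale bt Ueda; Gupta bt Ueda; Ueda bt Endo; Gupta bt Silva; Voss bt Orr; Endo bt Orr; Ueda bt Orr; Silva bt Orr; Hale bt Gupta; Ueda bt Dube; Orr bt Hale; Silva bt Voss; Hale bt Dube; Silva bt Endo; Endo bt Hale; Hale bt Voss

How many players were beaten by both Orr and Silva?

Orr beat: Hale, Dube.
Silva beat: Endo, Orr, Dube, Voss.
Both beat: Dube — 1.

1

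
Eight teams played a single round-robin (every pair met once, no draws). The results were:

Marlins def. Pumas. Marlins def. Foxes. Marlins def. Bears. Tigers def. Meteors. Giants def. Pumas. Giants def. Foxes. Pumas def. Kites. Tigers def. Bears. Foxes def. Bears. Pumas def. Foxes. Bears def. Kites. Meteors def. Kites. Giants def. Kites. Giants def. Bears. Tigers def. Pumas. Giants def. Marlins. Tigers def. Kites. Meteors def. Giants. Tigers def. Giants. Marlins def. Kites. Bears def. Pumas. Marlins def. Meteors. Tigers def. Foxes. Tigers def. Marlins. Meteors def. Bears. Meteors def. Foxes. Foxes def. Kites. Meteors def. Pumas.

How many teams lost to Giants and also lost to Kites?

0

Giants beat: Kites, Pumas, Foxes, Bears, Marlins.
Kites beat: no one.
No one was beaten by both.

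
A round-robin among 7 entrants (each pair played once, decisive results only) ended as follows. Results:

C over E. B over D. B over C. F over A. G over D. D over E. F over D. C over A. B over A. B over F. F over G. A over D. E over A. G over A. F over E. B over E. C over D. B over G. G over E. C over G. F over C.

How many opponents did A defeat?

A's results: beat D; lost to B, C, E, F, G.
That is 1 win.

1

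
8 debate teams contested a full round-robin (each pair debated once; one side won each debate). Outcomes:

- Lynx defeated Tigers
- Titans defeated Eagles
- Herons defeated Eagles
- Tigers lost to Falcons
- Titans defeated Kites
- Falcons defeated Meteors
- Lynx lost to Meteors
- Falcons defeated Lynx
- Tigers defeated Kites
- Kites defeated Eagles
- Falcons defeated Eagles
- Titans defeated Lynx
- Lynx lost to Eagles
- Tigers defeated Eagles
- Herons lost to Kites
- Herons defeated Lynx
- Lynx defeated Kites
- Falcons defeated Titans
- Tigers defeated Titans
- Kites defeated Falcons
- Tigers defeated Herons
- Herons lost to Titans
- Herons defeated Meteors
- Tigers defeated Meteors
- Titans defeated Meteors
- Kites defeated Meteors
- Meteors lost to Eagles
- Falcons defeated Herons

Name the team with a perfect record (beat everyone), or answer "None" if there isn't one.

None

Highest win total is Falcons with 6 (out of 7 possible).
Falcons lost to Kites, so no team went undefeated.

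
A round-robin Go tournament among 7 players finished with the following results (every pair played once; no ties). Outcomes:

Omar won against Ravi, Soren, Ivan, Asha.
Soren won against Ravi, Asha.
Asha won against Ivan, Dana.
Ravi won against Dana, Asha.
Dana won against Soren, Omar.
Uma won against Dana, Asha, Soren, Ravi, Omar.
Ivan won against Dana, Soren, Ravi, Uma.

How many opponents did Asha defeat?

2

Asha's results: beat Dana, Ivan; lost to Omar, Uma, Ravi, Soren.
That is 2 wins.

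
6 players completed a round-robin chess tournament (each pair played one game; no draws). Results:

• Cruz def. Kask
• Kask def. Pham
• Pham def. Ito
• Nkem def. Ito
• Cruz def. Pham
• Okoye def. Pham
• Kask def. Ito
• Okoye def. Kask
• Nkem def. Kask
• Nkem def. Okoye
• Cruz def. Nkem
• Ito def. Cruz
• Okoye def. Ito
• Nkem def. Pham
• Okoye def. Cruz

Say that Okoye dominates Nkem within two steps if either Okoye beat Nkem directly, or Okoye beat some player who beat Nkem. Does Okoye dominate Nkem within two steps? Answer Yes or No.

Okoye did not beat Nkem directly.
Okoye beat Kask, Cruz, Pham, Ito. Of those, Cruz beat Nkem.

Yes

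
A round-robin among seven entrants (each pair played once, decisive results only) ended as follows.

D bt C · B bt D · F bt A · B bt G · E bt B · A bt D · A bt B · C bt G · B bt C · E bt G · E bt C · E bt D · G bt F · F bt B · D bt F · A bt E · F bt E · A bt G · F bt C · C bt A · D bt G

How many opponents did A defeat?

A's results: beat B, D, E, G; lost to C, F.
That is 4 wins.

4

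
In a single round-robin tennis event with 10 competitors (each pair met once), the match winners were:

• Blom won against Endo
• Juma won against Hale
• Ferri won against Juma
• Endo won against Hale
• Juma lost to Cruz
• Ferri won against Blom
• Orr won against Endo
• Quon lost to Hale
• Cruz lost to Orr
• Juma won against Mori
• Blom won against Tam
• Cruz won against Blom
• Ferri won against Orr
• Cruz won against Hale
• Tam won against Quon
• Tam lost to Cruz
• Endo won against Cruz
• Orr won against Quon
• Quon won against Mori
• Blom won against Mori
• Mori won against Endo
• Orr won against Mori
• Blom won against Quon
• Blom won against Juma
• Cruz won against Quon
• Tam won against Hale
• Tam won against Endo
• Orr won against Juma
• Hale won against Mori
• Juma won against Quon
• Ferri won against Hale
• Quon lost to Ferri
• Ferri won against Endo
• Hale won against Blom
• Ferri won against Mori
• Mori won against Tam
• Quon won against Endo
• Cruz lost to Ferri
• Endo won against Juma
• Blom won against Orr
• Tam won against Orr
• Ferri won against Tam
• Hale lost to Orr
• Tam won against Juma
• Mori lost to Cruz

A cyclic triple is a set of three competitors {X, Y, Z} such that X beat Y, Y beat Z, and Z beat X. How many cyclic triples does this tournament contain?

18

Win totals: Cruz 6, Endo 3, Quon 2, Hale 3, Orr 6, Mori 2, Ferri 9, Blom 6, Tam 5, Juma 3.
A competitor with w wins dominates both others in C(w,2) triples; summing gives 15 + 3 + 1 + 3 + 15 + 1 + 36 + 15 + 10 + 3 = 102 transitive triples.
Total triples C(10,3) = 120, so cyclic triples = 120 − 102 = 18.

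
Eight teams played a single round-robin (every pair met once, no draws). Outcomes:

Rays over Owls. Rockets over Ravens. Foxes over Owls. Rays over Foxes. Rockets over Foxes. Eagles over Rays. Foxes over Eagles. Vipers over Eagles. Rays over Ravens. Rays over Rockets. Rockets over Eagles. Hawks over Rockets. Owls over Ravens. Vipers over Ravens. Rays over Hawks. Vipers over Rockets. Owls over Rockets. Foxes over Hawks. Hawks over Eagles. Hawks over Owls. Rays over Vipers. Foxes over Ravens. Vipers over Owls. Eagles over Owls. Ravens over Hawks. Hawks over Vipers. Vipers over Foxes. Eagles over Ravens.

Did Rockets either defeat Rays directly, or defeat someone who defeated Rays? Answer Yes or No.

Rockets did not beat Rays directly.
Rockets beat Ravens, Eagles, Foxes. Of those, Eagles beat Rays.

Yes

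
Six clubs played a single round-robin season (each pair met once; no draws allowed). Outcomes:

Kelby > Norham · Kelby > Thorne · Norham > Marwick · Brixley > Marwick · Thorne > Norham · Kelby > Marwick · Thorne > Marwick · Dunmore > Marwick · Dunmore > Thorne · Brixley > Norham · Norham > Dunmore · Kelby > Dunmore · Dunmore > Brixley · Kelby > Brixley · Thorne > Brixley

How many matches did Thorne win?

3

Thorne's results: beat Norham, Brixley, Marwick; lost to Kelby, Dunmore.
That is 3 wins.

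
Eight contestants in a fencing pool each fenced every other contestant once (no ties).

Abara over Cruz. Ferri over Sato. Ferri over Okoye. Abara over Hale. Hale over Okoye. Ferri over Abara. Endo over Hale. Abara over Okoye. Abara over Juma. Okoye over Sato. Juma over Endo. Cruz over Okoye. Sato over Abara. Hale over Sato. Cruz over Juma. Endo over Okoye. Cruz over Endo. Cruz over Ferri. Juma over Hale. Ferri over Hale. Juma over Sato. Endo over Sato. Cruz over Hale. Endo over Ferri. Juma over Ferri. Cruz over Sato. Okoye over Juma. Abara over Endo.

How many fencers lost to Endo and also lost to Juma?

Endo beat: Ferri, Okoye, Sato, Hale.
Juma beat: Ferri, Endo, Sato, Hale.
Both beat: Ferri, Sato, Hale — 3.

3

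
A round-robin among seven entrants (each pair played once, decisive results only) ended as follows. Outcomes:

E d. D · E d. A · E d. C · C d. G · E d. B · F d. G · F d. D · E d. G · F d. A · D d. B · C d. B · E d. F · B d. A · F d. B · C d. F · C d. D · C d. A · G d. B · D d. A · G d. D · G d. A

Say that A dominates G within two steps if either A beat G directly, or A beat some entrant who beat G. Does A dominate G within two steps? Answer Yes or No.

No

A did not beat G directly.
A beat no one, so there is no intermediate entrant.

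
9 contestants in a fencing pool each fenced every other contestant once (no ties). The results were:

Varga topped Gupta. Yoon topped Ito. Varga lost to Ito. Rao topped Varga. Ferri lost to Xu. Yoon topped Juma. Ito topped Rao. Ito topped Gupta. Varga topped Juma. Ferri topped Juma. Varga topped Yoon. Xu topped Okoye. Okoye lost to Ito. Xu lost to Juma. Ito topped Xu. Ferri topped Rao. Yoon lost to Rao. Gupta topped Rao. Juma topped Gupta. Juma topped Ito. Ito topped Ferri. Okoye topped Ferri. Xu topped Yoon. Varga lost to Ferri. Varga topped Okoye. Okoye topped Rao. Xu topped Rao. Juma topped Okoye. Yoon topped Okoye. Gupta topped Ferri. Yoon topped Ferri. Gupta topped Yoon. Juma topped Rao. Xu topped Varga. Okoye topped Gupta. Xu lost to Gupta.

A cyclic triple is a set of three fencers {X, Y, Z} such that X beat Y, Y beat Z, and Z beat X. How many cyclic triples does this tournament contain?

Win totals: Juma 5, Yoon 4, Rao 2, Okoye 3, Ito 6, Gupta 4, Ferri 3, Xu 5, Varga 4.
A fencer with w wins dominates both others in C(w,2) triples; summing gives 10 + 6 + 1 + 3 + 15 + 6 + 3 + 10 + 6 = 60 transitive triples.
Total triples C(9,3) = 84, so cyclic triples = 84 − 60 = 24.

24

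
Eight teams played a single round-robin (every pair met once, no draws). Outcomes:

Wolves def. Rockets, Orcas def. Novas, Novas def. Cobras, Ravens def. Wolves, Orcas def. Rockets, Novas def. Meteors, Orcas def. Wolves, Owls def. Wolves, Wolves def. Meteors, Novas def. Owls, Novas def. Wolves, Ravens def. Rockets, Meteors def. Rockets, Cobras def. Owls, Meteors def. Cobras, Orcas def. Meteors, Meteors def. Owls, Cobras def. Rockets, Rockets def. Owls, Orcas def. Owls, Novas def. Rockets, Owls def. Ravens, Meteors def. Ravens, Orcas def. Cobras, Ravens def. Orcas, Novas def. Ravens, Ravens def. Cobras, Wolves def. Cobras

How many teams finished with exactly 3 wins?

1

Win totals: Cobras 2, Novas 6, Orcas 6, Meteors 4, Wolves 3, Owls 2, Ravens 4, Rockets 1.
Exactly 3: Wolves — 1 team.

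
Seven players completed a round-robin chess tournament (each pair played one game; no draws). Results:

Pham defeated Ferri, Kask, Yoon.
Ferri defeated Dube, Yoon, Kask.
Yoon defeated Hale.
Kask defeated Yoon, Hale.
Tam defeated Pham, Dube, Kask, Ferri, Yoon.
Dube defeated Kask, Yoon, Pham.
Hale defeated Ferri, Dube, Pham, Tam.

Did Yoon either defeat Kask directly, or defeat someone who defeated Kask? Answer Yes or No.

Yoon did not beat Kask directly.
Yoon beat Hale, but each of them lost to Kask. No two-step path.

No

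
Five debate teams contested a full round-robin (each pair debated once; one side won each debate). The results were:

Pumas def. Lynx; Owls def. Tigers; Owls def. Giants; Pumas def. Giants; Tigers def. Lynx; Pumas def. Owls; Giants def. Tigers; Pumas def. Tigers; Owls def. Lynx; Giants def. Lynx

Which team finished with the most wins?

Win totals: Giants 2, Lynx 0, Pumas 4, Tigers 1, Owls 3.
Pumas leads with 4 wins (next highest: 3).

Pumas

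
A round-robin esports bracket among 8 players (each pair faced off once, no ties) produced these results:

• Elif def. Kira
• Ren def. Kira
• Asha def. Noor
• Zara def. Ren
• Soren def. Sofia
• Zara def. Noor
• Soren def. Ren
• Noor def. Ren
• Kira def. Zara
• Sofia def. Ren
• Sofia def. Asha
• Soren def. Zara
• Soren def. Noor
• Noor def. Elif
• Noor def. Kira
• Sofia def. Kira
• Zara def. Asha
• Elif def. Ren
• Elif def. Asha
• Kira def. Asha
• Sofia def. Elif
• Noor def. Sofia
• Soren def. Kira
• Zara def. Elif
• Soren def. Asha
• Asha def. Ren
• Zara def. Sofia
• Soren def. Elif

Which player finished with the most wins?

Soren

Win totals: Asha 2, Elif 3, Zara 5, Soren 7, Sofia 4, Kira 2, Noor 4, Ren 1.
Soren leads with 7 wins (next highest: 5).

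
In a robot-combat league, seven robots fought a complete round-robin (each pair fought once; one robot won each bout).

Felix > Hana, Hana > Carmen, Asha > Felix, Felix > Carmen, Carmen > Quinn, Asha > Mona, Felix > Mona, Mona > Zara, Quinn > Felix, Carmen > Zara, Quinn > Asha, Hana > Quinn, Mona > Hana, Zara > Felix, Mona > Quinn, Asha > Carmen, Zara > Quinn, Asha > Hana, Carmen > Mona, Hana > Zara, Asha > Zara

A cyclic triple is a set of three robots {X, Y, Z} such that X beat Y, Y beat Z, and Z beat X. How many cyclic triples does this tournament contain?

Win totals: Hana 3, Felix 3, Zara 2, Mona 3, Asha 5, Carmen 3, Quinn 2.
A robot with w wins dominates both others in C(w,2) triples; summing gives 3 + 3 + 1 + 3 + 10 + 3 + 1 = 24 transitive triples.
Total triples C(7,3) = 35, so cyclic triples = 35 − 24 = 11.

11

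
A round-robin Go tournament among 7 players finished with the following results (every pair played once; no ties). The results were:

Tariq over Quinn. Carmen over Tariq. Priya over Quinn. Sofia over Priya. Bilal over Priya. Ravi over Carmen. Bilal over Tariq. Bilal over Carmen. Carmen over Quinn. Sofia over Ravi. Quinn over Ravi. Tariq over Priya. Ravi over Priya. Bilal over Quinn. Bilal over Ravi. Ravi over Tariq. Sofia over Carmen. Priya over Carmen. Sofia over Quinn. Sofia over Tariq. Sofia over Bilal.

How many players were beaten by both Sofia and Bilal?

5

Sofia beat: Quinn, Carmen, Priya, Tariq, Bilal, Ravi.
Bilal beat: Quinn, Carmen, Priya, Tariq, Ravi.
Both beat: Quinn, Carmen, Priya, Tariq, Ravi — 5.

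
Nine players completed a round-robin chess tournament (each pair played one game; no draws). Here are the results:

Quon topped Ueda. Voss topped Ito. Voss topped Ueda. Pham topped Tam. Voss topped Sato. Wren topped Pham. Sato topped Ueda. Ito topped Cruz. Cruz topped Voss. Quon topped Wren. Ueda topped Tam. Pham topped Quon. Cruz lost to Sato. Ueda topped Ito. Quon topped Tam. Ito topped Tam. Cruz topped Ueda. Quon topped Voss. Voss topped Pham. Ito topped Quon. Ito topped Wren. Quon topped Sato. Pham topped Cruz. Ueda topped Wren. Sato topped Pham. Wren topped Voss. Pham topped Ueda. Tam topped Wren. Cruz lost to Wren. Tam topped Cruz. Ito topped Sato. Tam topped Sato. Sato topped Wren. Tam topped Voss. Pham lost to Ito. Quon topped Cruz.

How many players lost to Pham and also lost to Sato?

2

Pham beat: Tam, Cruz, Ueda, Quon.
Sato beat: Pham, Cruz, Ueda, Wren.
Both beat: Cruz, Ueda — 2.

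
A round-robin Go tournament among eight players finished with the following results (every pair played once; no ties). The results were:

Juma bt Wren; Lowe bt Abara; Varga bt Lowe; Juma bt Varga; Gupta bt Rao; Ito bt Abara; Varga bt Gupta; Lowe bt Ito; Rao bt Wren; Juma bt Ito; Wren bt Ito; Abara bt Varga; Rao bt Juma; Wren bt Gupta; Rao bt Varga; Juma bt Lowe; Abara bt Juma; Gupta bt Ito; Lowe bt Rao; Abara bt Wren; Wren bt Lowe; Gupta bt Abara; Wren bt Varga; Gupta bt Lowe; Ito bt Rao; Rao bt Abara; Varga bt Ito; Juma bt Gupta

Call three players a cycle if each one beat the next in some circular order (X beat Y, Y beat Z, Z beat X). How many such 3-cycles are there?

Win totals: Lowe 3, Juma 5, Gupta 4, Abara 3, Wren 4, Ito 2, Varga 3, Rao 4.
A player with w wins dominates both others in C(w,2) triples; summing gives 3 + 10 + 6 + 3 + 6 + 1 + 3 + 6 = 38 transitive triples.
Total triples C(8,3) = 56, so cyclic triples = 56 − 38 = 18.

18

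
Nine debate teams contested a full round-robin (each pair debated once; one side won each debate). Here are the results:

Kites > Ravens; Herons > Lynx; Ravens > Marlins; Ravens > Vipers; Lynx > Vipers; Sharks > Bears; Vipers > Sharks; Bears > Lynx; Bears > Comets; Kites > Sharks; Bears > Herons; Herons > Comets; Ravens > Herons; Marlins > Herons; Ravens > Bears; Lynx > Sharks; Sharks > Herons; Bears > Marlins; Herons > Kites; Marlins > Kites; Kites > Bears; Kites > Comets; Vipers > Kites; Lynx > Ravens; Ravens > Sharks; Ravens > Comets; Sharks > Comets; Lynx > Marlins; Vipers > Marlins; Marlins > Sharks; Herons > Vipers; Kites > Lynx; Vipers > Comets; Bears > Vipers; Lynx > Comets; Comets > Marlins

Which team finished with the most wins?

Ravens

Win totals: Kites 5, Vipers 4, Lynx 5, Comets 1, Bears 5, Marlins 3, Herons 4, Ravens 6, Sharks 3.
Ravens leads with 6 wins (next highest: 5).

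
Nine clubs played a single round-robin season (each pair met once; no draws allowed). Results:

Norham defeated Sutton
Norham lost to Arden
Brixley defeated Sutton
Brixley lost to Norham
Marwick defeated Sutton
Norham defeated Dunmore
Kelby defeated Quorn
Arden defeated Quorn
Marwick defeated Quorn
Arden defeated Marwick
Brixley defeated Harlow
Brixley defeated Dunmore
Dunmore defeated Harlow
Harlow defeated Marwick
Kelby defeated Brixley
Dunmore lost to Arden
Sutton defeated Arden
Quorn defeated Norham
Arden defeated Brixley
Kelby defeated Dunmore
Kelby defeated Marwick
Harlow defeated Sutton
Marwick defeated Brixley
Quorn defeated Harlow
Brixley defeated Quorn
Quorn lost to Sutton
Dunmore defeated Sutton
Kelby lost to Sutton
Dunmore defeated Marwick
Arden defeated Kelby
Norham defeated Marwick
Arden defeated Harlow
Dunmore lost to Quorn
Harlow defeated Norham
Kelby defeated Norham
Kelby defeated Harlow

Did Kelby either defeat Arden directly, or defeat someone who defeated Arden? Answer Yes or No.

No

Kelby did not beat Arden directly.
Kelby beat Brixley, Norham, Harlow, Quorn, Marwick, Dunmore, but each of them lost to Arden. No two-step path.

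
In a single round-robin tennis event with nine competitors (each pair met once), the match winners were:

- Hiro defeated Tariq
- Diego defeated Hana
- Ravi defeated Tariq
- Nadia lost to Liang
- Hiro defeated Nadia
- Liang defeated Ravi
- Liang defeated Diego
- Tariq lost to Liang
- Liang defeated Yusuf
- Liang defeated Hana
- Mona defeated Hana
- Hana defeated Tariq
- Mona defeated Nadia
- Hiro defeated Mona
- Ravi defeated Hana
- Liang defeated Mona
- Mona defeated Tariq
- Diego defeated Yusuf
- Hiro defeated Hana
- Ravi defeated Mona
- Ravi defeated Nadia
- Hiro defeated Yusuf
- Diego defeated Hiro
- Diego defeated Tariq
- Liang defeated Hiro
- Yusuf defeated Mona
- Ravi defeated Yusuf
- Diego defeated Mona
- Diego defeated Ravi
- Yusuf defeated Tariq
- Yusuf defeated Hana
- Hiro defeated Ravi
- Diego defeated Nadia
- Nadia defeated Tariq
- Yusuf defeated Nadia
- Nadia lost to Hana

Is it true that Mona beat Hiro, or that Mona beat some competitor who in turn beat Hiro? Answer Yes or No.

Mona did not beat Hiro directly.
Mona beat Nadia, Tariq, Hana, but each of them lost to Hiro. No two-step path.

No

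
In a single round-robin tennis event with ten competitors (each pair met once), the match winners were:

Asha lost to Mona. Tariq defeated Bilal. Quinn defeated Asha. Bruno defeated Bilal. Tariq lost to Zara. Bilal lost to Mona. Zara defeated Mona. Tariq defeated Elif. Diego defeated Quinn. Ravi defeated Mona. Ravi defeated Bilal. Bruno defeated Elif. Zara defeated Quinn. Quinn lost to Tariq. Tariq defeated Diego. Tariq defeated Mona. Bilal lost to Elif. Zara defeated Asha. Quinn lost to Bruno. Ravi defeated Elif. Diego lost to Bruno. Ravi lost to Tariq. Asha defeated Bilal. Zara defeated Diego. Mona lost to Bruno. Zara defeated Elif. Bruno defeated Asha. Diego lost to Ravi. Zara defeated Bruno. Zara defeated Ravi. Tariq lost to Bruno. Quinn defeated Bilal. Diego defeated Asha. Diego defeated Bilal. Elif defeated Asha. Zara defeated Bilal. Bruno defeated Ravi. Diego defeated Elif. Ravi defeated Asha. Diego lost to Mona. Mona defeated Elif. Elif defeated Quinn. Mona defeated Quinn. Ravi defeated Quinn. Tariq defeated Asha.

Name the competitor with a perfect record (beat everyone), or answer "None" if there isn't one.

Zara has 9 wins out of 9 opponents — a perfect record.

Zara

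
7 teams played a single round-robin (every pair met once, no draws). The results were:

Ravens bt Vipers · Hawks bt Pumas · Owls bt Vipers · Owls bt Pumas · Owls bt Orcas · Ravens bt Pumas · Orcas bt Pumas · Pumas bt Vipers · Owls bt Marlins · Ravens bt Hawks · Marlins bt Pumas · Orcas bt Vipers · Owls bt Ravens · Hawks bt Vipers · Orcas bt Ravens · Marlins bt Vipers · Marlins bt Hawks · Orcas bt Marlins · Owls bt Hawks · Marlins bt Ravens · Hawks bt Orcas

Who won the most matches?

Owls

Win totals: Owls 6, Hawks 3, Vipers 0, Pumas 1, Ravens 3, Marlins 4, Orcas 4.
Owls leads with 6 wins (next highest: 4).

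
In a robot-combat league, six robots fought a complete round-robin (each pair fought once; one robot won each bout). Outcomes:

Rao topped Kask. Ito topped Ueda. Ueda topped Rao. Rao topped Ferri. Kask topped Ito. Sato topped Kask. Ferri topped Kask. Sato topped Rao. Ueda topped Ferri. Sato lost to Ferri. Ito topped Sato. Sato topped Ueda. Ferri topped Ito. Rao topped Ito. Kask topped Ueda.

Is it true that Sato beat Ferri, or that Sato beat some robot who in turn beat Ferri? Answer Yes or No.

Sato did not beat Ferri directly.
Sato beat Ueda, Rao, Kask. Of those, Ueda beat Ferri.

Yes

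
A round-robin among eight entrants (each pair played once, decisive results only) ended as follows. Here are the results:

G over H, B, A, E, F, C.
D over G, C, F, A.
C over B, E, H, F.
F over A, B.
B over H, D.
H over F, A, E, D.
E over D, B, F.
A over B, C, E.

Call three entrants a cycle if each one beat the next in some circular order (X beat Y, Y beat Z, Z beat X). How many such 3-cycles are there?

Win totals: A 3, B 2, C 4, D 4, E 3, F 2, G 6, H 4.
An entrant with w wins dominates both others in C(w,2) triples; summing gives 3 + 1 + 6 + 6 + 3 + 1 + 15 + 6 = 41 transitive triples.
Total triples C(8,3) = 56, so cyclic triples = 56 − 41 = 15.

15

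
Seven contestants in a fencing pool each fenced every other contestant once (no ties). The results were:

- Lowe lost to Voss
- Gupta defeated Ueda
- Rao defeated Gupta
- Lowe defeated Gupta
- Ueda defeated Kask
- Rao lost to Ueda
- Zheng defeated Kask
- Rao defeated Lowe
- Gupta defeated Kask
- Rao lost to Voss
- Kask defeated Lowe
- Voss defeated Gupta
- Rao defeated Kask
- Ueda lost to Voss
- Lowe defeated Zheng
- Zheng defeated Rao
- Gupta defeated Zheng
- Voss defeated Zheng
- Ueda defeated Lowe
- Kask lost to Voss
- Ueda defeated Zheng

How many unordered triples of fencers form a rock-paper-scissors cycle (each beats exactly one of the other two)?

6

Win totals: Voss 6, Zheng 2, Kask 1, Lowe 2, Rao 3, Gupta 3, Ueda 4.
A fencer with w wins dominates both others in C(w,2) triples; summing gives 15 + 1 + 0 + 1 + 3 + 3 + 6 = 29 transitive triples.
Total triples C(7,3) = 35, so cyclic triples = 35 − 29 = 6.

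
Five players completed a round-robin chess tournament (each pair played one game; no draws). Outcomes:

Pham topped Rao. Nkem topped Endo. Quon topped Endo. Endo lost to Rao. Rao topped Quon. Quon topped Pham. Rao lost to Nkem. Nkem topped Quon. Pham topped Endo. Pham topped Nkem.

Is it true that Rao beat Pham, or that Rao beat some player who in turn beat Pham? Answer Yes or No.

Rao did not beat Pham directly.
Rao beat Endo, Quon. Of those, Quon beat Pham.

Yes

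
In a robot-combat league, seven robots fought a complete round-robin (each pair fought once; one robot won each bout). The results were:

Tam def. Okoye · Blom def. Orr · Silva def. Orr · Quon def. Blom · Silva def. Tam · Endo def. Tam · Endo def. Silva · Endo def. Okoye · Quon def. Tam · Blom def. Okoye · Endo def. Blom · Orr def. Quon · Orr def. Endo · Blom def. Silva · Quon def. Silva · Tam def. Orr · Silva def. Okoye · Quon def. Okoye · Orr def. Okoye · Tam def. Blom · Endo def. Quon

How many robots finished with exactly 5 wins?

1

Win totals: Endo 5, Tam 3, Quon 4, Okoye 0, Orr 3, Blom 3, Silva 3.
Exactly 5: Endo — 1 robot.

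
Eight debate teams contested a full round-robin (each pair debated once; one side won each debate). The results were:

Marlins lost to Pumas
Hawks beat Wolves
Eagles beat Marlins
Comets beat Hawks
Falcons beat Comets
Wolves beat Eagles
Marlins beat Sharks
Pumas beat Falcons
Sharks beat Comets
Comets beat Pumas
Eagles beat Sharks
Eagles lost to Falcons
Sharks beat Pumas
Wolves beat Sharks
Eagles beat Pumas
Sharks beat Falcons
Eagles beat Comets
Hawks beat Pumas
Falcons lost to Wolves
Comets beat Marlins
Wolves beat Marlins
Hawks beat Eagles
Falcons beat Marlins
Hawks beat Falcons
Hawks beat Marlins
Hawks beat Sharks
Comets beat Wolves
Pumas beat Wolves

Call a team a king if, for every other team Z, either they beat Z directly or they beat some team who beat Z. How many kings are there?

Comets reaches everyone (king).
Wolves cannot reach Hawks in two steps.
Pumas cannot reach Hawks in two steps.
Sharks reaches everyone (king).
Hawks reaches everyone (king).
Marlins cannot reach Wolves, Hawks, Eagles in two steps.
Falcons reaches everyone (king).
Eagles reaches everyone (king).
Kings: Comets, Sharks, Hawks, Falcons, Eagles — 5.

5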